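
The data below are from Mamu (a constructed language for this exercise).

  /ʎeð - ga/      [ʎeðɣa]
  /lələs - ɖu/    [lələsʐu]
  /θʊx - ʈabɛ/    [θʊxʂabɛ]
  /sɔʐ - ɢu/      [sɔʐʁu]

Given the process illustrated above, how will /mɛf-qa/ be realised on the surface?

[mɛfχa]

The data show progressive manner assimilation: /g/ → [ɣ] after /ð/; /ɖ/ → [ʐ] after /s/; /ʈ/ → [ʂ] after /x/; /ɢ/ → [ʁ] after /ʐ/. In each pair only manner changes, matching the preceding consonant, while place and voice stay constant.
/q/ is a voiceless uvular stop. The preceding trigger /f/ is a fricative, so /q/ must become a fricative as well.
Changing only its manner to fricative gives [χ] — the voiceless uvular fricative.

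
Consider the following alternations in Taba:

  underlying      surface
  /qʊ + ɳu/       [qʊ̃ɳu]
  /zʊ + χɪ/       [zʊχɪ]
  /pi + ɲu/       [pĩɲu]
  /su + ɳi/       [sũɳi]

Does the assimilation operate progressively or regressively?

regressive

The vowel /ʊ/ surfaces as nasalised [ʊ̃] next to the following nasal /ɳ/ — it has acquired the [+nasal] feature of its neighbour.
The other forms show the same pattern: /i/ → [ĩ] before /ɲ/; /u/ → [ũ] before /ɳ/ — each time a vowel is nasalised next to a following nasal.
No change occurs in [zʊχɪ] because the vowel at the boundary is adjacent to an oral consonant, not a nasal (/ʊ/ next to /χ/).
Because the conditioning nasal is to the right of the vowel that changes, the process is regressive (anticipatory).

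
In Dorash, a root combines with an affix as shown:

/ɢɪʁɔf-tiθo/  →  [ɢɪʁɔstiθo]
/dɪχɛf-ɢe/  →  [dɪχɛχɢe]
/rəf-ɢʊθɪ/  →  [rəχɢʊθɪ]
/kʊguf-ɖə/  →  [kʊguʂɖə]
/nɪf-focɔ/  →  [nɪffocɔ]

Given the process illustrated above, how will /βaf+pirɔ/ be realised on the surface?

[βaɸpirɔ]

The data show regressive place assimilation: /f/ → [s] before /t/; /f/ → [χ] before /ɢ/; /f/ → [ʂ] before /ɖ/. In each pair only place changes, matching the following consonant, while manner and voice stay constant.
Nothing changes in [nɪffocɔ]: there the adjacent consonants already agree in place (/f/ and /f/ are both labiodental), so this form is consistent with the same rule.
/f/ is a voiceless labiodental fricative. The following trigger /p/ is bilabial, so /f/ must become bilabial as well.
Changing only its place to bilabial gives [ɸ] — the voiceless bilabial fricative.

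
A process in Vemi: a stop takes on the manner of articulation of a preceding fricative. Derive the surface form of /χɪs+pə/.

[χɪsɸə]

The rule targets /p/ (voiceless bilabial stop), which sits after the trigger /s/ (fricative).
A voiceless bilabial fricative is [ɸ], so the surface segment is [ɸ].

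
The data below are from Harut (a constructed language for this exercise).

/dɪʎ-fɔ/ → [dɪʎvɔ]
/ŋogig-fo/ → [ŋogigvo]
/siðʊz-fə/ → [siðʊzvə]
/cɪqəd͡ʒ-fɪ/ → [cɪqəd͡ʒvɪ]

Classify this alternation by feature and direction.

The segment that alternates is /f/, which surfaces as [v] when adjacent to /ʎ/.
The change voiceless → voiced matches the voicing of the preceding /ʎ/, identifying this as voicing assimilation.
Place and manner are unchanged, so the assimilation is partial, not total.
Checking the remaining alternations: /f/ → [v] after /g/ (voiceless → voiced, matching voiced); /f/ → [v] after /z/ (voiceless → voiced, matching voiced); /f/ → [v] after /d͡ʒ/ (voiceless → voiced, matching voiced) — only voicing changes, and always toward the preceding segment.
The trigger is the preceding segment, so the direction is progressive (perseverative).

progressive voicing assimilation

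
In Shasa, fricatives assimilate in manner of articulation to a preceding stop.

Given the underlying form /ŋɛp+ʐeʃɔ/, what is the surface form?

[ŋɛpɖeʃɔ]

/ʐ/ is a voiced retroflex fricative. The preceding trigger /p/ is a stop, so /ʐ/ must become a stop as well.
A voiced retroflex stop is [ɖ], so the surface segment is [ɖ].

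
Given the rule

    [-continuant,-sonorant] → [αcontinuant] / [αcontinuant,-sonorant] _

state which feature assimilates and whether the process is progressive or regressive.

progressive manner assimilation

The rule copies [continuant] (continuancy) from the environment onto the target stops; since [±continuant] encodes the stop/fricative manner contrast, the assimilating dimension is manner.
Since the environment is written before the underscore, the trigger precedes the target; the direction is progressive.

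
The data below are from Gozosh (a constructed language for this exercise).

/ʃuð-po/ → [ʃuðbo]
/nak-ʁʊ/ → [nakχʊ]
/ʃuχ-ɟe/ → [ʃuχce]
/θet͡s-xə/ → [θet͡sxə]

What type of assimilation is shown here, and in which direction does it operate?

Comparing underlying and surface forms, /p/ → [b] is the alternation; the neighbouring /ð/ is constant.
The change voiceless → voiced matches the voicing of the preceding /ð/, identifying this as voicing assimilation.
Place and manner are unchanged, so the assimilation is partial, not total.
The other alternating forms pattern the same way: /ʁ/ → [χ] after /k/ (voiced → voiceless, matching voiceless); /ɟ/ → [c] after /χ/ (voiced → voiceless, matching voiceless) — only voicing changes, and always toward the preceding segment.
No alternation appears in [θet͡sxə]: there the adjacent consonants already agree in voicing (/x/ and /t͡s/ are both voiceless), so this form is consistent with the same rule.
The trigger is the preceding segment, so the direction is progressive (perseverative).

progressive voicing assimilation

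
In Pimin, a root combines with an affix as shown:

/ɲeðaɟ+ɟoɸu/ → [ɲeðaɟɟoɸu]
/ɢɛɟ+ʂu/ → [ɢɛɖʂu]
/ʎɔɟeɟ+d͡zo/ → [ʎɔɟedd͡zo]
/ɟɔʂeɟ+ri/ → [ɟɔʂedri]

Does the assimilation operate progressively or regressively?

regressive

Underlying /ɟ/ is realised as [ɖ] next to /ʂ/; /ʂ/ itself does not change.
/ɟ/ is palatal while /ʂ/ is retroflex; the output [ɖ] is retroflex, matching the trigger — so the feature that spreads is place.
The other alternating forms pattern the same way: /ɟ/ → [d] before /d͡z/ (palatal → alveolar, matching alveolar); /ɟ/ → [d] before /r/ (palatal → alveolar, matching alveolar) — only place changes, and always toward the following segment.
Nothing changes in [ɲeðaɟɟoɸu]: there the adjacent consonants already agree in place (/ɟ/ and /ɟ/ are both palatal), so this form is consistent with the same rule.
The trigger is the following segment, so the direction is regressive (anticipatory).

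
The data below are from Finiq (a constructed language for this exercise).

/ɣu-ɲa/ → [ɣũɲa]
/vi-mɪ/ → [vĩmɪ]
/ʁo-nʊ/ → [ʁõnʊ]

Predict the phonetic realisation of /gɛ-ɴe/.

[gɛ̃ɴe]

The data show regressive nasality assimilation (vowel nasalisation): /u/ → [ũ] before /ɲ/; /i/ → [ĩ] before /m/; /o/ → [õ] before /n/ — a vowel is nasalised by an immediately following nasal consonant.
The vowel /ɛ/ is adjacent to the following nasal /ɴ/, so it acquires [+nasal] and surfaces as [ɛ̃].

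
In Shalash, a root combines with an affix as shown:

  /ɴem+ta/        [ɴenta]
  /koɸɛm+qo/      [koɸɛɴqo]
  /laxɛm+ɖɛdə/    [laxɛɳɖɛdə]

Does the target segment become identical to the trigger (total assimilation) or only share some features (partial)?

Comparing underlying and surface forms, /m/ → [n] is the alternation; the neighbouring /t/ is constant.
/m/ is bilabial while /t/ is alveolar; the output [n] is alveolar, matching the trigger — so the feature that spreads is place.
Manner and voice are unchanged, so the assimilation is partial, not total.
The same holds elsewhere in the data: /m/ → [ɴ] before /q/ (bilabial → uvular, matching uvular); /m/ → [ɳ] before /ɖ/ (bilabial → retroflex, matching retroflex) — only place changes, and always toward the following segment.

partial assimilation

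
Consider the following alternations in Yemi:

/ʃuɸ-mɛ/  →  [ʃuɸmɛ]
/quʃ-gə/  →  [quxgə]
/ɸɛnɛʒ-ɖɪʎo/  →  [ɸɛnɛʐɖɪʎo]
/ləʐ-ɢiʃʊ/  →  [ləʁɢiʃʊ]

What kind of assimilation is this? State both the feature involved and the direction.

regressive place assimilation

Underlying /ʃ/ is realised as [x] next to /g/; /g/ itself does not change.
The change postalveolar → velar matches the place of the following /g/, identifying this as place assimilation.
Manner and voice are unchanged, so the assimilation is partial, not total.
Checking the remaining alternations: /ʒ/ → [ʐ] before /ɖ/ (postalveolar → retroflex, matching retroflex); /ʐ/ → [ʁ] before /ɢ/ (retroflex → uvular, matching uvular) — only place changes, and always toward the following segment.
Nothing changes in [ʃuɸmɛ]: there the adjacent consonants already agree in place (/ɸ/ and /m/ are both bilabial), so this form is consistent with the same rule.
The trigger is the following segment, so the direction is regressive (anticipatory).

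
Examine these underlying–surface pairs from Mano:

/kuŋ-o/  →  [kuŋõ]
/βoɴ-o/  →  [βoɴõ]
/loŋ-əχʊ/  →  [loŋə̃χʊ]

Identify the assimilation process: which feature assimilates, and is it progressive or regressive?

progressive nasality assimilation (vowel nasalisation)

The vowel /o/ surfaces as nasalised [õ] next to the preceding nasal /ŋ/ — it has acquired the [+nasal] feature of its neighbour.
The other forms show the same pattern: /o/ → [õ] after /ɴ/; /ə/ → [ə̃] after /ŋ/ — each time a vowel is nasalised next to a preceding nasal.
Because the conditioning nasal is to the left of the vowel that changes, the process is progressive (perseverative).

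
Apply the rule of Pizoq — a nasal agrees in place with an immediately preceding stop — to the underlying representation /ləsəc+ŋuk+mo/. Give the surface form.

[ləsəcɲukŋo]

/ŋ/ is a voiced velar nasal. The preceding trigger /c/ is palatal, so /ŋ/ must become palatal as well.
Changing only its place to palatal gives [ɲ] — the voiced palatal nasal.
The same rule applies at the second boundary: /m/ → [ŋ] next to /k/.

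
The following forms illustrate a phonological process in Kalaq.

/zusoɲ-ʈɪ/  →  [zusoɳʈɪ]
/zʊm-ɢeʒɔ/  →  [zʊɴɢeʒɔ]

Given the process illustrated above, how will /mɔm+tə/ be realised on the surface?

[mɔntə]

The data show regressive place assimilation: /ɲ/ → [ɳ] before /ʈ/; /m/ → [ɴ] before /ɢ/. In each pair only place changes, matching the following consonant, while manner and voice stay constant.
The rule targets /m/ (voiced bilabial nasal), which sits before the trigger /t/ (alveolar).
Changing only its place to alveolar gives [n] — the voiced alveolar nasal.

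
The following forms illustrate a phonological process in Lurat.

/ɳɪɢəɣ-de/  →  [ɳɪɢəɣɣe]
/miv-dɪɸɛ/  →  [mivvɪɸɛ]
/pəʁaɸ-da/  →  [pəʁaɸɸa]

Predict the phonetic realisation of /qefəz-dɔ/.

[qefəzzɔ]

The data show progressive total assimilation (/d/ → [ɣ] after /ɣ/; /d/ → [v] after /v/; /d/ → [ɸ] after /ɸ/): in every case the target segment becomes identical to its preceding neighbour, copying more than a single feature.
/d/ is the segment targeted by the rule; it sits immediately after /z/, so it assimilates completely and surfaces as [z].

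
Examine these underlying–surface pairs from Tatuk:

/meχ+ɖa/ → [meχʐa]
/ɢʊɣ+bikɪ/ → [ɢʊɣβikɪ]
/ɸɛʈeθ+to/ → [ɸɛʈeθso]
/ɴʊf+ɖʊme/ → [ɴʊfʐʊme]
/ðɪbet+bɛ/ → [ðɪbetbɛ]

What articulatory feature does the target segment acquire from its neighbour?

manner

Underlying /ɖ/ is realised as [ʐ] next to /χ/; /χ/ itself does not change.
/ɖ/ is a stop while /χ/ is a fricative; the output [ʐ] is a fricative, matching the trigger — so the feature that spreads is manner.
Checking the remaining alternations: /b/ → [β] after /ɣ/ (stop → fricative, matching a fricative); /t/ → [s] after /θ/ (stop → fricative, matching a fricative); /ɖ/ → [ʐ] after /f/ (stop → fricative, matching a fricative) — only manner changes, and always toward the preceding segment.
No alternation appears in [ðɪbetbɛ]: there the adjacent consonants already agree in manner (/b/ and /t/ are both stops), so this form is consistent with the same rule.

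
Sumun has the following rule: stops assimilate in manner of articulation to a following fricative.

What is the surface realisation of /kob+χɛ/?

[koβχɛ]

The rule targets /b/ (voiced bilabial stop), which sits before the trigger /χ/ (fricative).
The voiced bilabial fricative is [β], so /b/ → [β].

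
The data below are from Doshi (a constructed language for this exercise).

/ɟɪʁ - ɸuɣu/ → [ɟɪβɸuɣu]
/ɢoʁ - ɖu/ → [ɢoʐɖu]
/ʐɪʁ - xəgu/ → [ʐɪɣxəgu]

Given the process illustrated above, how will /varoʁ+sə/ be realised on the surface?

The data show regressive place assimilation: /ʁ/ → [β] before /ɸ/; /ʁ/ → [ʐ] before /ɖ/; /ʁ/ → [ɣ] before /x/. In each pair only place changes, matching the following consonant, while manner and voice stay constant.
The rule targets /ʁ/ (voiced uvular fricative), which sits before the trigger /s/ (alveolar).
The voiced alveolar fricative is [z], so /ʁ/ → [z].

[varozsə]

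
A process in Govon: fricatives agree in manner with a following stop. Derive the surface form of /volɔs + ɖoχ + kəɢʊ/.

/s/ is a voiceless alveolar fricative. The following trigger /ɖ/ is a stop, so /s/ must become a stop as well.
Changing only its manner to stop gives [t] — the voiceless alveolar stop.
At the second juncture, /χ/ likewise becomes [q] adjacent to /k/.

[volɔtɖoqkəɢʊ]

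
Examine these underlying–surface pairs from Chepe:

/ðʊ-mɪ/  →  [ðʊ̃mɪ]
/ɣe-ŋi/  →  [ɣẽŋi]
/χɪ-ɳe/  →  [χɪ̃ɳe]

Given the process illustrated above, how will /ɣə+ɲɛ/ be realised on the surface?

The data show regressive nasality assimilation (vowel nasalisation): /ʊ/ → [ʊ̃] before /m/; /e/ → [ẽ] before /ŋ/; /ɪ/ → [ɪ̃] before /ɳ/ — a vowel is nasalised by an immediately following nasal consonant.
The vowel /ə/ is adjacent to the following nasal /ɲ/, so it acquires [+nasal] and surfaces as [ə̃].

[ɣə̃ɲɛ]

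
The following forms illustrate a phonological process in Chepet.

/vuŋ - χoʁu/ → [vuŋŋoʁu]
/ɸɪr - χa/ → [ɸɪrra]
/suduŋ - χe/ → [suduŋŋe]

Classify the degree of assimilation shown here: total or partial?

total assimilation

Comparing underlying and surface forms, /χ/ → [ŋ] is the alternation; the neighbouring /ŋ/ is constant.
The output [ŋ] is identical to the trigger /ŋ/ — every feature (place, manner, voicing) has been copied — so this is total assimilation.
The remaining alternation confirms this: /χ/ → [r] after /r/ — in each case the output is a copy of the preceding consonant.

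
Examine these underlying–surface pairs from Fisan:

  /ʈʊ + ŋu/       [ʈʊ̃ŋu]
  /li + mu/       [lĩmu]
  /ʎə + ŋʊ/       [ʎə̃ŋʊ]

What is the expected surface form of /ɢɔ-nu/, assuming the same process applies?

The data show regressive nasality assimilation (vowel nasalisation): /ʊ/ → [ʊ̃] before /ŋ/; /i/ → [ĩ] before /m/; /ə/ → [ə̃] before /ŋ/ — a vowel is nasalised by an immediately following nasal consonant.
The vowel /ɔ/ is adjacent to the following nasal /n/, so it acquires [+nasal] and surfaces as [ɔ̃].

[ɢɔ̃nu]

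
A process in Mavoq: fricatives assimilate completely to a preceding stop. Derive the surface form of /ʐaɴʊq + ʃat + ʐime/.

/ʃ/ is the segment targeted by the rule; it sits immediately after /q/, so it assimilates completely and surfaces as [q].
At the second juncture, /ʐ/ likewise becomes [t] adjacent to /t/.

[ʐaɴʊqqattime]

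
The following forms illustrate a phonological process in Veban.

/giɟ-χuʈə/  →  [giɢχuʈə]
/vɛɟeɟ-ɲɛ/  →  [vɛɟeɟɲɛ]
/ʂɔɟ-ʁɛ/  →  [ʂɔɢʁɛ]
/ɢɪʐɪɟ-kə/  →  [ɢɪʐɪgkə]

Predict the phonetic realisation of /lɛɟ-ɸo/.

[lɛbɸo]

The data show regressive place assimilation: /ɟ/ → [ɢ] before /χ/; /ɟ/ → [ɢ] before /ʁ/; /ɟ/ → [g] before /k/. In each pair only place changes, matching the following consonant, while manner and voice stay constant.
Nothing changes in [vɛɟeɟɲɛ]: there the adjacent consonants already agree in place (/ɟ/ and /ɲ/ are both palatal), so this form is consistent with the same rule.
/ɟ/ is a voiced palatal stop. The following trigger /ɸ/ is bilabial, so /ɟ/ must become bilabial as well.
The voiced bilabial stop is [b], so /ɟ/ → [b].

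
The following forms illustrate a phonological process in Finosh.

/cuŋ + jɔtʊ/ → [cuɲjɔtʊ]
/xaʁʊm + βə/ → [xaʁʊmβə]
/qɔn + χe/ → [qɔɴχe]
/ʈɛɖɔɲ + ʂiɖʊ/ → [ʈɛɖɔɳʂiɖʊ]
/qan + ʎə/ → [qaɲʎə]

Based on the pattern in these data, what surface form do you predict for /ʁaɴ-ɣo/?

The data show regressive place assimilation: /ŋ/ → [ɲ] before /j/; /n/ → [ɴ] before /χ/; /ɲ/ → [ɳ] before /ʂ/; /n/ → [ɲ] before /ʎ/. In each pair only place changes, matching the following consonant, while manner and voice stay constant.
No alternation appears in [xaʁʊmβə]: there the adjacent consonants already agree in place (/m/ and /β/ are both bilabial), so this form is consistent with the same rule.
/ɴ/ is a voiced uvular nasal. The following trigger /ɣ/ is velar, so /ɴ/ must become velar as well.
A voiced velar nasal is [ŋ], so the surface segment is [ŋ].

[ʁaŋɣo]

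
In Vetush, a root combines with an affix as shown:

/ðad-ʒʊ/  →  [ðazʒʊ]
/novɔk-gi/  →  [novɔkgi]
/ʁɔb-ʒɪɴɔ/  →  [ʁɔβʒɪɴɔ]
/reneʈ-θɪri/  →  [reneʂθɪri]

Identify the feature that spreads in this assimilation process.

The segment that alternates is /d/, which surfaces as [z] when adjacent to /ʒ/.
/d/ is a stop while /ʒ/ is a fricative; the output [z] is a fricative, matching the trigger — so the feature that spreads is manner.
The other alternating forms pattern the same way: /b/ → [β] before /ʒ/ (stop → fricative, matching a fricative); /ʈ/ → [ʂ] before /θ/ (stop → fricative, matching a fricative) — only manner changes, and always toward the following segment.
Nothing changes in [novɔkgi]: there the adjacent consonants already agree in manner (/k/ and /g/ are both stops), so this form is consistent with the same rule.

manner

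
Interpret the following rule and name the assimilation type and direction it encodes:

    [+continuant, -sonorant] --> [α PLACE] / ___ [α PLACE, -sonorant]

regressive place assimilation

The shared variable α links the value of the place features (abbreviated [PLACE]) on the target to the same value on the neighbouring segment, so place is the feature that assimilates.
The conditioning segment sits to the right of the focus bar, meaning the trigger follows the segment that changes — regressive assimilation.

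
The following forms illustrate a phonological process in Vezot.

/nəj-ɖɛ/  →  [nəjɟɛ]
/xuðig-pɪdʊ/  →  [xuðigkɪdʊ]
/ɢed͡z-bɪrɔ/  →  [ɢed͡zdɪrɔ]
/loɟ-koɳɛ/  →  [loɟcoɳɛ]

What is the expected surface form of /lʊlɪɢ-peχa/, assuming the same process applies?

[lʊlɪɢqeχa]

The data show progressive place assimilation: /ɖ/ → [ɟ] after /j/; /p/ → [k] after /g/; /b/ → [d] after /d͡z/; /k/ → [c] after /ɟ/. In each pair only place changes, matching the preceding consonant, while manner and voice stay constant.
/p/ is a voiceless bilabial stop. The preceding trigger /ɢ/ is uvular, so /p/ must become uvular as well.
The voiceless uvular stop is [q], so /p/ → [q].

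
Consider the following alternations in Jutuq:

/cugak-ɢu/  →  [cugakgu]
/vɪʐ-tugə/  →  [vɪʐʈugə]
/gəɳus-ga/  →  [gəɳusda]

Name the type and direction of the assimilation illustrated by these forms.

progressive place assimilation

Underlying /ɢ/ is realised as [g] next to /k/; /k/ itself does not change.
/ɢ/ is uvular while /k/ is velar; the output [g] is velar, matching the trigger — so the feature that spreads is place.
Manner and voice are unchanged, so the assimilation is partial, not total.
Checking the remaining alternations: /t/ → [ʈ] after /ʐ/ (alveolar → retroflex, matching retroflex); /g/ → [d] after /s/ (velar → alveolar, matching alveolar) — only place changes, and always toward the preceding segment.
The trigger is the preceding segment, so the direction is progressive (perseverative).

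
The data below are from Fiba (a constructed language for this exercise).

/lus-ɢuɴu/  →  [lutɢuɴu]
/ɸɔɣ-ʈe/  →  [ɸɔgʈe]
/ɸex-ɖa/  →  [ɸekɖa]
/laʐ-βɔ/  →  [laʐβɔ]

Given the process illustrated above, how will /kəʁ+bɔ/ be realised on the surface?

[kəɢbɔ]

The data show regressive manner assimilation: /s/ → [t] before /ɢ/; /ɣ/ → [g] before /ʈ/; /x/ → [k] before /ɖ/. In each pair only manner changes, matching the following consonant, while place and voice stay constant.
Nothing changes in [laʐβɔ]: there the adjacent consonants already agree in manner (/ʐ/ and /β/ are both fricatives), so this form is consistent with the same rule.
/ʁ/ is a voiced uvular fricative. The following trigger /b/ is a stop, so /ʁ/ must become a stop as well.
A voiced uvular stop is [ɢ], so the surface segment is [ɢ].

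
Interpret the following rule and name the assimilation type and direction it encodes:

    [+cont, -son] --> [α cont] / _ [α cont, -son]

The rule copies [cont] (continuancy) from the environment onto the target fricatives; since [±cont] encodes the stop/fricative manner contrast, the assimilating dimension is manner.
Since the environment is written after the underscore, the trigger follows the target; the direction is regressive.

regressive manner assimilation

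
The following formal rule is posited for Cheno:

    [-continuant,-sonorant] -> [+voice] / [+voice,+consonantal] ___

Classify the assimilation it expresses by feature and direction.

The structural change is [+voice], and the conditioning segment [+voice,+consonantal] (a voiced consonant) is itself voiced, so the target comes to share the voicing of its neighbour — voicing assimilation.
The conditioning segment sits to the left of the focus bar, meaning the trigger precedes the segment that changes — progressive assimilation.

progressive voicing assimilation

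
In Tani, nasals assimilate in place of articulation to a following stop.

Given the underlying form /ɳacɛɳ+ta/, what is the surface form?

[ɳacɛnta]

/ɳ/ is a voiced retroflex nasal. The following trigger /t/ is alveolar, so /ɳ/ must become alveolar as well.
A voiced alveolar nasal is [n], so the surface segment is [n].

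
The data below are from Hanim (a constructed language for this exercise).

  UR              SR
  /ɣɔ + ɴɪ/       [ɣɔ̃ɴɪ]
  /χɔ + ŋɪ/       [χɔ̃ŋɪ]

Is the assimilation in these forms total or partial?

The vowel /ɔ/ surfaces as nasalised [ɔ̃] next to the following nasal /ɴ/ — it has acquired the [+nasal] feature of its neighbour.
Likewise in the remaining data: /ɔ/ → [ɔ̃] before /ŋ/ — each time a vowel is nasalised next to a following nasal.

partial assimilation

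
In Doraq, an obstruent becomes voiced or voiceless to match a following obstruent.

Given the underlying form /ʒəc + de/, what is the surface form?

The rule targets /c/ (voiceless palatal stop), which sits before the trigger /d/ (voiced).
The voiced palatal stop is [ɟ], so /c/ → [ɟ].

[ʒəɟde]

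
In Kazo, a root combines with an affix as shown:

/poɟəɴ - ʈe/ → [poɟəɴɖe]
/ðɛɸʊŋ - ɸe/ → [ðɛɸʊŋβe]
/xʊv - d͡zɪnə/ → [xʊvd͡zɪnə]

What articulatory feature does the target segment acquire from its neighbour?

Comparing underlying and surface forms, /ʈ/ → [ɖ] is the alternation; the neighbouring /ɴ/ is constant.
The change voiceless → voiced matches the voicing of the preceding /ɴ/, identifying this as voicing assimilation.
Checking the remaining alternation: /ɸ/ → [β] after /ŋ/ (voiceless → voiced, matching voiced) — only voicing changes, and always toward the preceding segment.
No alternation appears in [xʊvd͡zɪnə]: there the adjacent consonants already agree in voicing (/d͡z/ and /v/ are both voiced), so this form is consistent with the same rule.

voicing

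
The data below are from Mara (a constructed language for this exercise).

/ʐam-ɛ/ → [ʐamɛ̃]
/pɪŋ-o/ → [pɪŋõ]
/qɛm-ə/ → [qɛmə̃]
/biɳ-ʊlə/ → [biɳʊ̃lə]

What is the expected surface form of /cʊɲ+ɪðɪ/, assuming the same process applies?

[cʊɲɪ̃ðɪ]

The data show progressive nasality assimilation (vowel nasalisation): /ɛ/ → [ɛ̃] after /m/; /o/ → [õ] after /ŋ/; /ə/ → [ə̃] after /m/; /ʊ/ → [ʊ̃] after /ɳ/ — a vowel is nasalised by an immediately preceding nasal consonant.
The vowel /ɪ/ is adjacent to the preceding nasal /ɲ/, so it acquires [+nasal] and surfaces as [ɪ̃].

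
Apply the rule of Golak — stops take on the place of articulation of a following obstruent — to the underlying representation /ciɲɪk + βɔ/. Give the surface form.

[ciɲɪpβɔ]

/k/ is a voiceless velar stop. The following trigger /β/ is bilabial, so /k/ must become bilabial as well.
A voiceless bilabial stop is [p], so the surface segment is [p].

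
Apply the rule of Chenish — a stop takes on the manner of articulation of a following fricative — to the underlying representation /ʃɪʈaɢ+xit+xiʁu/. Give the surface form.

/ɢ/ is a voiced uvular stop. The following trigger /x/ is a fricative, so /ɢ/ must become a fricative as well.
Changing only its manner to fricative gives [ʁ] — the voiced uvular fricative.
The same rule applies at the second boundary: /t/ → [s] next to /x/.

[ʃɪʈaʁxisxiʁu]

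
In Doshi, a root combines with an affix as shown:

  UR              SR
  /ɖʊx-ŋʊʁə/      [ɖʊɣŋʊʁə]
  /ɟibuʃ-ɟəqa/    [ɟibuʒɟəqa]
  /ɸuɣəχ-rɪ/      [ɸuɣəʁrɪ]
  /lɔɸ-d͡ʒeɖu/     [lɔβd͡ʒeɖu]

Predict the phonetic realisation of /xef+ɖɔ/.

[xevɖɔ]

The data show regressive voicing assimilation: /x/ → [ɣ] before /ŋ/; /ʃ/ → [ʒ] before /ɟ/; /χ/ → [ʁ] before /r/; /ɸ/ → [β] before /d͡ʒ/. In each pair only voicing changes, matching the following consonant, while place and manner stay constant.
/f/ is a voiceless labiodental fricative. The following trigger /ɖ/ is voiced, so /f/ must become voiced as well.
Changing only its voicing to voiced gives [v] — the voiced labiodental fricative.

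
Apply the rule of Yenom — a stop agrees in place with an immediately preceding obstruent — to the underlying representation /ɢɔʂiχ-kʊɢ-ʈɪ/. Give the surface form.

[ɢɔʂiχqʊɢqɪ]

The rule targets /k/ (voiceless velar stop), which sits after the trigger /χ/ (uvular).
A voiceless uvular stop is [q], so the surface segment is [q].
At the second juncture, /ʈ/ likewise becomes [q] adjacent to /ɢ/.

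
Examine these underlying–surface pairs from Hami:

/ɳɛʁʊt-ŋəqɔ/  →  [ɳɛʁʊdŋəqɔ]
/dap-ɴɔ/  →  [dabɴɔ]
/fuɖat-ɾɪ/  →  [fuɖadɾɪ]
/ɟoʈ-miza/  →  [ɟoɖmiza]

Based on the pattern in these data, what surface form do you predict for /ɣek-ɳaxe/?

[ɣegɳaxe]

The data show regressive voicing assimilation: /t/ → [d] before /ŋ/; /p/ → [b] before /ɴ/; /t/ → [d] before /ɾ/; /ʈ/ → [ɖ] before /m/. In each pair only voicing changes, matching the following consonant, while place and manner stay constant.
The rule targets /k/ (voiceless velar stop), which sits before the trigger /ɳ/ (voiced).
A voiced velar stop is [g], so the surface segment is [g].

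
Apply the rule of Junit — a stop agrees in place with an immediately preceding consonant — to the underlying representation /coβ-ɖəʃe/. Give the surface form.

The rule targets /ɖ/ (voiced retroflex stop), which sits after the trigger /β/ (bilabial).
Changing only its place to bilabial gives [b] — the voiced bilabial stop.

[coβbəʃe]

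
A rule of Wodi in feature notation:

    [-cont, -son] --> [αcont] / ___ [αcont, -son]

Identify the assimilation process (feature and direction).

The shared variable α links the value of [cont] on the target to that of the neighbouring obstruent. [cont] distinguishes stops from fricatives — a manner-of-articulation feature — so this is manner assimilation.
The conditioning segment sits to the right of the focus bar, meaning the trigger follows the segment that changes — regressive assimilation.

regressive manner assimilation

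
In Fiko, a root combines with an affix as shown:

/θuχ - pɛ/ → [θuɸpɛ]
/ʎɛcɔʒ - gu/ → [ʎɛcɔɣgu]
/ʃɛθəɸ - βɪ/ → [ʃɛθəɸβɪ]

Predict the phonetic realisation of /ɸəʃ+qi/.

The data show regressive place assimilation: /χ/ → [ɸ] before /p/; /ʒ/ → [ɣ] before /g/. In each pair only place changes, matching the following consonant, while manner and voice stay constant.
No alternation appears in [ʃɛθəɸβɪ]: there the adjacent consonants already agree in place (/ɸ/ and /β/ are both bilabial), so this form is consistent with the same rule.
The rule targets /ʃ/ (voiceless postalveolar fricative), which sits before the trigger /q/ (uvular).
A voiceless uvular fricative is [χ], so the surface segment is [χ].

[ɸəχqi]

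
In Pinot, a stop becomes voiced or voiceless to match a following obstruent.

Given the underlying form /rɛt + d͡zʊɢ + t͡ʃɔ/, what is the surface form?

[rɛdd͡zʊqt͡ʃɔ]

The rule targets /t/ (voiceless alveolar stop), which sits before the trigger /d͡z/ (voiced).
The voiced alveolar stop is [d], so /t/ → [d].
The same rule applies at the second boundary: /ɢ/ → [q] next to /t͡ʃ/.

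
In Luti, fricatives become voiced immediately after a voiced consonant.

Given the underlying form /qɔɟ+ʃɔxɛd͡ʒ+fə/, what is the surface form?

/ʃ/ is a voiceless postalveolar fricative. The preceding trigger /ɟ/ is voiced, so /ʃ/ must become voiced as well.
Changing only its voicing to voiced gives [ʒ] — the voiced postalveolar fricative.
The same rule applies at the second boundary: /f/ → [v] next to /d͡ʒ/.

[qɔɟʒɔxɛd͡ʒvə]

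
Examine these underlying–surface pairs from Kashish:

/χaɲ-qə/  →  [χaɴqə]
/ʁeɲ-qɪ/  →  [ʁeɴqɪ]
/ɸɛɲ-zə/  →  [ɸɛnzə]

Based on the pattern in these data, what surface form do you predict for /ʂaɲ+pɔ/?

The data show regressive place assimilation: /ɲ/ → [ɴ] before /q/; /ɲ/ → [n] before /z/. In each pair only place changes, matching the following consonant, while manner and voice stay constant.
The rule targets /ɲ/ (voiced palatal nasal), which sits before the trigger /p/ (bilabial).
A voiced bilabial nasal is [m], so the surface segment is [m].

[ʂampɔ]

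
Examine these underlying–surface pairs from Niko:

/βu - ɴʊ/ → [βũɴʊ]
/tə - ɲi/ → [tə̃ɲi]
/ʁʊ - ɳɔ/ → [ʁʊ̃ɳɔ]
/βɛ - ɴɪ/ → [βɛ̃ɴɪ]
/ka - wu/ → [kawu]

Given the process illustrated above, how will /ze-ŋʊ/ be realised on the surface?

The data show regressive nasality assimilation (vowel nasalisation): /u/ → [ũ] before /ɴ/; /ə/ → [ə̃] before /ɲ/; /ʊ/ → [ʊ̃] before /ɳ/; /ɛ/ → [ɛ̃] before /ɴ/ — a vowel is nasalised by an immediately following nasal consonant.
No change occurs in [kawu] because the vowel at the boundary is adjacent to an oral consonant, not a nasal (/a/ next to /w/).
/e/ sits next to the nasal /ŋ/ and is therefore nasalised to [ẽ].

[zẽŋʊ]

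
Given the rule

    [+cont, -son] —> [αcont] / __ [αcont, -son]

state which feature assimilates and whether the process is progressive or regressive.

The rule copies [cont] (continuancy) from the environment onto the target fricatives; since [±cont] encodes the stop/fricative manner contrast, the assimilating dimension is manner.
The conditioning segment sits to the right of the focus bar, meaning the trigger follows the segment that changes — regressive assimilation.

regressive manner assimilation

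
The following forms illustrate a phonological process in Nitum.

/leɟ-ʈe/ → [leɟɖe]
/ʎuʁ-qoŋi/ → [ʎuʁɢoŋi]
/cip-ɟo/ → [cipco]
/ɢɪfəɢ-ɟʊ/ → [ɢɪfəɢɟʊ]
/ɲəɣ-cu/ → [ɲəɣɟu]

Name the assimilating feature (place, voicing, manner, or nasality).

voicing

Underlying /ʈ/ is realised as [ɖ] next to /ɟ/; /ɟ/ itself does not change.
/ʈ/ is voiceless while /ɟ/ is voiced; the output [ɖ] is voiced, matching the trigger — so the feature that spreads is voicing.
Checking the remaining alternations: /q/ → [ɢ] after /ʁ/ (voiceless → voiced, matching voiced); /ɟ/ → [c] after /p/ (voiced → voiceless, matching voiceless); /c/ → [ɟ] after /ɣ/ (voiceless → voiced, matching voiced) — only voicing changes, and always toward the preceding segment.
No alternation appears in [ɢɪfəɢɟʊ]: there the adjacent consonants already agree in voicing (/ɟ/ and /ɢ/ are both voiced), so this form is consistent with the same rule.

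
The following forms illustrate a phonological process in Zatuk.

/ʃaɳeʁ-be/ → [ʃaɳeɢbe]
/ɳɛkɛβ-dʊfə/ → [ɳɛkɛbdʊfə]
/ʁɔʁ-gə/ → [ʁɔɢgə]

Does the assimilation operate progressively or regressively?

Comparing underlying and surface forms, /ʁ/ → [ɢ] is the alternation; the neighbouring /b/ is constant.
The change fricative → stop matches the manner of the following /b/, identifying this as manner assimilation.
Checking the remaining alternations: /β/ → [b] before /d/ (fricative → stop, matching a stop); /ʁ/ → [ɢ] before /g/ (fricative → stop, matching a stop) — only manner changes, and always toward the following segment.
The trigger is the following segment, so the direction is regressive (anticipatory).

regressive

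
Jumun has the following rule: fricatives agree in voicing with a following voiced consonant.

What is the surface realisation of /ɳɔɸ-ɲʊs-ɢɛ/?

[ɳɔβɲʊzɢɛ]

The rule targets /ɸ/ (voiceless bilabial fricative), which sits before the trigger /ɲ/ (voiced).
Changing only its voicing to voiced gives [β] — the voiced bilabial fricative.
At the second juncture, /s/ likewise becomes [z] adjacent to /ɢ/.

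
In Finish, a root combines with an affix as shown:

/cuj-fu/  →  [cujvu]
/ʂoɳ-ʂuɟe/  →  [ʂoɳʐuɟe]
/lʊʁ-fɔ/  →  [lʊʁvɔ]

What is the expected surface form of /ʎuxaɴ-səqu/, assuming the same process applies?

The data show progressive voicing assimilation: /f/ → [v] after /j/; /ʂ/ → [ʐ] after /ɳ/; /f/ → [v] after /ʁ/. In each pair only voicing changes, matching the preceding consonant, while place and manner stay constant.
/s/ is a voiceless alveolar fricative. The preceding trigger /ɴ/ is voiced, so /s/ must become voiced as well.
The voiced alveolar fricative is [z], so /s/ → [z].

[ʎuxaɴzəqu]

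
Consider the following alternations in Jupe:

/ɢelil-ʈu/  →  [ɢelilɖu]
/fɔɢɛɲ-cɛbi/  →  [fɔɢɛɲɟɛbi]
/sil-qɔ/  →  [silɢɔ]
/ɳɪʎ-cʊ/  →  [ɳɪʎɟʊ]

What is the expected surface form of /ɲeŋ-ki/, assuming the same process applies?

The data show progressive voicing assimilation: /ʈ/ → [ɖ] after /l/; /c/ → [ɟ] after /ɲ/; /q/ → [ɢ] after /l/; /c/ → [ɟ] after /ʎ/. In each pair only voicing changes, matching the preceding consonant, while place and manner stay constant.
/k/ is a voiceless velar stop. The preceding trigger /ŋ/ is voiced, so /k/ must become voiced as well.
The voiced velar stop is [g], so /k/ → [g].

[ɲeŋgi]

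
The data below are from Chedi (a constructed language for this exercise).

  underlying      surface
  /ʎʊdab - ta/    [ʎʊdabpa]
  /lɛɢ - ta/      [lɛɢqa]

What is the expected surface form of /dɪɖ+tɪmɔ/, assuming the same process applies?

[dɪɖʈɪmɔ]

The data show progressive place assimilation: /t/ → [p] after /b/; /t/ → [q] after /ɢ/. In each pair only place changes, matching the preceding consonant, while manner and voice stay constant.
/t/ is a voiceless alveolar stop. The preceding trigger /ɖ/ is retroflex, so /t/ must become retroflex as well.
The voiceless retroflex stop is [ʈ], so /t/ → [ʈ].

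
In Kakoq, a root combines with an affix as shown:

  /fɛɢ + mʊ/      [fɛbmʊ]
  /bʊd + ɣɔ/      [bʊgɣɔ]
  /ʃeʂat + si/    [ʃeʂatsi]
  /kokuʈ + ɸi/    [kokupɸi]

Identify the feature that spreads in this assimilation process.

place

Underlying /ɢ/ is realised as [b] next to /m/; /m/ itself does not change.
The change uvular → bilabial matches the place of the following /m/, identifying this as place assimilation.
The same holds elsewhere in the data: /d/ → [g] before /ɣ/ (alveolar → velar, matching velar); /ʈ/ → [p] before /ɸ/ (retroflex → bilabial, matching bilabial) — only place changes, and always toward the following segment.
Nothing changes in [ʃeʂatsi]: there the adjacent consonants already agree in place (/t/ and /s/ are both alveolar), so this form is consistent with the same rule.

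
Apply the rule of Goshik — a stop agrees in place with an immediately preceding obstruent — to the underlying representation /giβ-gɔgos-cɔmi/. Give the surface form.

[giβbɔgostɔmi]

/g/ is a voiced velar stop. The preceding trigger /β/ is bilabial, so /g/ must become bilabial as well.
The voiced bilabial stop is [b], so /g/ → [b].
At the second juncture, /c/ likewise becomes [t] adjacent to /s/.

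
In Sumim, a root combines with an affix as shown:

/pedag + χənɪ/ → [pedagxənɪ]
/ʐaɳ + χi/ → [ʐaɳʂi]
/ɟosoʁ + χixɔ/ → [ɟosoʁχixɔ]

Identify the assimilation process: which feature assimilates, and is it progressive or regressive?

The segment that alternates is /χ/, which surfaces as [x] when adjacent to /g/.
The change uvular → velar matches the place of the preceding /g/, identifying this as place assimilation.
Manner and voice are unchanged, so the assimilation is partial, not total.
The other alternating form patterns the same way: /χ/ → [ʂ] after /ɳ/ (uvular → retroflex, matching retroflex) — only place changes, and always toward the preceding segment.
Nothing changes in [ɟosoʁχixɔ]: there the adjacent consonants already agree in place (/χ/ and /ʁ/ are both uvular), so this form is consistent with the same rule.
The trigger is the preceding segment, so the direction is progressive (perseverative).

progressive place assimilation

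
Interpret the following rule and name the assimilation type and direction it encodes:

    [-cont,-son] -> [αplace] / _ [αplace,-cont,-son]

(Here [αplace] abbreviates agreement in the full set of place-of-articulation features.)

regressive place assimilation

The shared variable α links the value of the place features (abbreviated [place]) on the target to the same value on the neighbouring segment, so place is the feature that assimilates.
The conditioning segment sits to the right of the focus bar, meaning the trigger follows the segment that changes — regressive assimilation.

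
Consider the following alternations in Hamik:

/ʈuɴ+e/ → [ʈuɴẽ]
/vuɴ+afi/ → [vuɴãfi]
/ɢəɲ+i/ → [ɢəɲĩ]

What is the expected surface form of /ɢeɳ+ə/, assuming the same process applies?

The data show progressive nasality assimilation (vowel nasalisation): /e/ → [ẽ] after /ɴ/; /a/ → [ã] after /ɴ/; /i/ → [ĩ] after /ɲ/ — a vowel is nasalised by an immediately preceding nasal consonant.
The vowel /ə/ is adjacent to the preceding nasal /ɳ/, so it acquires [+nasal] and surfaces as [ə̃].

[ɢeɳə̃]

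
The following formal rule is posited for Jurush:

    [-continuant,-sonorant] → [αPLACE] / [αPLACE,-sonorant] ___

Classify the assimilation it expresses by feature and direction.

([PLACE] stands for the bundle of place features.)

The rule copies the place features (abbreviated [PLACE]) from the environment onto the target, so the assimilating feature is place.
The conditioning segment sits to the left of the focus bar, meaning the trigger precedes the segment that changes — progressive assimilation.

progressive place assimilation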